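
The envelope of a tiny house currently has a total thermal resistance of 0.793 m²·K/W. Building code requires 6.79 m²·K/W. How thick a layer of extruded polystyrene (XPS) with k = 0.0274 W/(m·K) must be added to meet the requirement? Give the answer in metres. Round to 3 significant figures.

0.164 m

ΔR = 6.79 − 0.793 = 5.997 m²·K/W
L = ΔR × k = 5.997 × 0.0274 = 0.1643 m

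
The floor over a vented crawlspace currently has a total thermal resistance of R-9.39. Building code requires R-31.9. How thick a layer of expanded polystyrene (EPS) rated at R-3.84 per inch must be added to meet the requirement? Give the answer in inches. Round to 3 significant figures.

5.86 in

ΔR = 31.9 − 9.39 = 22.51 ft²·°F·h/BTU
L = ΔR / (R/in) = 22.51/3.84 = 5.862 in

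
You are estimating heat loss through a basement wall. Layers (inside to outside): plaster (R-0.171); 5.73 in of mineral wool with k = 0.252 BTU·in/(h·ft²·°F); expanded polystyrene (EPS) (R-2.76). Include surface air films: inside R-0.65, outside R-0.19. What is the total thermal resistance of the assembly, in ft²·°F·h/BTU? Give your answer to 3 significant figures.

26.5 ft²·°F·h/BTU

5.73/0.252 = 22.74
R_total = 0.65 + 0.171 + 22.74 + 2.76 + 0.19 = 26.51 ft²·°F·h/BTU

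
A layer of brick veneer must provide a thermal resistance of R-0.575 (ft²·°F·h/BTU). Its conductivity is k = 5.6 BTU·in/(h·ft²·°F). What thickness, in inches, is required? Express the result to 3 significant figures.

3.22 in

L = R × k = 0.575 × 5.6 = 3.22 in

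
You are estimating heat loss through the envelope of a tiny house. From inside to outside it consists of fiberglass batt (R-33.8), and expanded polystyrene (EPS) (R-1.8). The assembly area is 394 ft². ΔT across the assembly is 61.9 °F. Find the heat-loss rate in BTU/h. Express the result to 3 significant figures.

R_total = 33.8 + 1.8 = 35.6 ft²·°F·h/BTU
Q = A·ΔT/R = 394 × 61.9 / 35.6 = 685.1 BTU/h

685 BTU/h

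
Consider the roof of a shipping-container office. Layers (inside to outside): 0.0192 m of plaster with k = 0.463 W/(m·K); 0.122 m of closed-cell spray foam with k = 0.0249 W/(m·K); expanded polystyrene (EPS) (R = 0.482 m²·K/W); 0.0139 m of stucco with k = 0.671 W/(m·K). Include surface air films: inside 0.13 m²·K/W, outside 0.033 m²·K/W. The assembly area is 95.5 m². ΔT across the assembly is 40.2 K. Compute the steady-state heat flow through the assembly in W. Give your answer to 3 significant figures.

0.0192/0.463 = 0.04147
0.122/0.0249 = 4.9
0.0139/0.671 = 0.02072
R_total = 0.13 + 0.04147 + 4.9 + 0.482 + 0.02072 + 0.033 = 5.607 m²·K/W
Q = A·ΔT/R = 95.5 × 40.2 / 5.607 = 684.7 W

685 W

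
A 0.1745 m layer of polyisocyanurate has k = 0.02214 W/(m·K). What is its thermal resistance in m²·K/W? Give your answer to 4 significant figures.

7.882 m²·K/W

R = L/k = 0.1745/0.02214 = 7.8817 m²·K/W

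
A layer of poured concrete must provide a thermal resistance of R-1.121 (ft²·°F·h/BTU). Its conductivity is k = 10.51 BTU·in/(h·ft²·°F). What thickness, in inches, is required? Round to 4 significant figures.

L = R × k = 1.121 × 10.51 = 11.782 in

11.78 in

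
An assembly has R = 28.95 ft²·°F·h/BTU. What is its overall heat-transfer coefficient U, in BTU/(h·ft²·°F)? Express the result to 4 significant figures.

0.03454 BTU/(h·ft²·°F)

U = 1/R = 1/28.95 = 0.034542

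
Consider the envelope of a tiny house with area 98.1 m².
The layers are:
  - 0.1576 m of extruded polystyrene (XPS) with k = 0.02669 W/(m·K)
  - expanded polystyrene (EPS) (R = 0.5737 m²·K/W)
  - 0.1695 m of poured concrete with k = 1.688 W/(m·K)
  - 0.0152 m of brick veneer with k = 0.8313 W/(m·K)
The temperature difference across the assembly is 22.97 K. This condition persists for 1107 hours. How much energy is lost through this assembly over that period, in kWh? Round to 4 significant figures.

378.1 kWh

0.1576/0.02669 = 5.9048
0.1695/1.688 = 0.10041
0.0152/0.8313 = 0.018285
R_total = 5.9048 + 0.5737 + 0.10041 + 0.018285 = 6.5972 m²·K/W
Q = 98.1 × 22.97 / 6.5972 = 341.56 W
E = 341.56 W × 1107 h / 1000 = 378.11 kWh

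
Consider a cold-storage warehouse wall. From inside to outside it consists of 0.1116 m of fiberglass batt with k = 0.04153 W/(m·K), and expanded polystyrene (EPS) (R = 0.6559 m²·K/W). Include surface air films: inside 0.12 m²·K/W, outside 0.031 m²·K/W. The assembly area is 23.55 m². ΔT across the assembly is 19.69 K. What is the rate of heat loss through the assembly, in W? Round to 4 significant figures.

132.7 W

0.1116/0.04153 = 2.6872
R_total = 0.12 + 2.6872 + 0.6559 + 0.031 = 3.4941 m²·K/W
Q = A·ΔT/R = 23.55 × 19.69 / 3.4941 = 132.71 W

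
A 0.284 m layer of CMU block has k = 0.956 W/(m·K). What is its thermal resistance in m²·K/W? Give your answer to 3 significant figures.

0.297 m²·K/W

R = L/k = 0.284/0.956 = 0.2971 m²·K/W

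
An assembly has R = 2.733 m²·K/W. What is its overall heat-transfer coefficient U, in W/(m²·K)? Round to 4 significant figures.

0.3659 W/(m²·K)

U = 1/R = 1/2.733 = 0.3659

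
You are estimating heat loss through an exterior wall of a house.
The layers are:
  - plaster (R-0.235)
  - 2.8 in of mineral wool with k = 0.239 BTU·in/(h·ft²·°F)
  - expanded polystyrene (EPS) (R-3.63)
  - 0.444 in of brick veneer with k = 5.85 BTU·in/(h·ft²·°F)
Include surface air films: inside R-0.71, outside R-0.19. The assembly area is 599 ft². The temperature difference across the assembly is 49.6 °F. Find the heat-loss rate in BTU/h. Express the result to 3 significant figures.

1790 BTU/h

2.8/0.239 = 11.72
0.444/5.85 = 0.0759
R_total = 0.71 + 0.235 + 11.72 + 3.63 + 0.0759 + 0.19 = 16.56 ft²·°F·h/BTU
Q = A·ΔT/R = 599 × 49.6 / 16.56 = 1794 BTU/h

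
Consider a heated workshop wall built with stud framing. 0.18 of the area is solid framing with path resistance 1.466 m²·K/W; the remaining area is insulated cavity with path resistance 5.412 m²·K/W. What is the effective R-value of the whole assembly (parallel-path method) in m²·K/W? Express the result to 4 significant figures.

U_eff = 0.82/5.412 + 0.18/1.466 = 0.15152 + 0.12278 = 0.2743
R_eff = 1/U_eff = 3.6457 m²·K/W

3.646 m²·K/W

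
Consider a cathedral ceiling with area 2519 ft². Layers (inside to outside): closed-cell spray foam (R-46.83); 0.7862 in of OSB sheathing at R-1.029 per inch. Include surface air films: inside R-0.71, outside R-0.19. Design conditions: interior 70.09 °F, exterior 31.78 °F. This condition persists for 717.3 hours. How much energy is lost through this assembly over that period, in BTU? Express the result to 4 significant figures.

1426000 BTU

0.7862 × 1.029 = 0.809
R_total = 0.71 + 46.83 + 0.809 + 0.19 = 48.539 ft²·°F·h/BTU
Q = 2519 × (70.09 − 31.78) / 48.539 = 1988.2 BTU/h
E = 1988.2 × 717.3 = 1426100 BTU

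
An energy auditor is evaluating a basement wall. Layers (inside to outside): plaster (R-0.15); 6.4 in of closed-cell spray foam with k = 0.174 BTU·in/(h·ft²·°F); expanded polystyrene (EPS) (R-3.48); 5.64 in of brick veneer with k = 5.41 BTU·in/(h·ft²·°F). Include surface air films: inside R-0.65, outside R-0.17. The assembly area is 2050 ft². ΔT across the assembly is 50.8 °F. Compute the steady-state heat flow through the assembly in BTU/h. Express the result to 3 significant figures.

2460 BTU/h

6.4/0.174 = 36.78
5.64/5.41 = 1.043
R_total = 0.65 + 0.15 + 36.78 + 3.48 + 1.043 + 0.17 = 42.27 ft²·°F·h/BTU
Q = A·ΔT/R = 2050 × 50.8 / 42.27 = 2463 BTU/h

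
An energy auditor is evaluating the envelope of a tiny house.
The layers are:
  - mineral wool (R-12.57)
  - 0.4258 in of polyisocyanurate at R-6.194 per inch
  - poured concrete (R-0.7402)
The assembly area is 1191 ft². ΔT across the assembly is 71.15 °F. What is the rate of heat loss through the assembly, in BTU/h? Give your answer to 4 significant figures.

0.4258 × 6.194 = 2.6374
R_total = 12.57 + 2.6374 + 0.7402 = 15.948 ft²·°F·h/BTU
Q = A·ΔT/R = 1191 × 71.15 / 15.948 = 5313.6 BTU/h

5314 BTU/h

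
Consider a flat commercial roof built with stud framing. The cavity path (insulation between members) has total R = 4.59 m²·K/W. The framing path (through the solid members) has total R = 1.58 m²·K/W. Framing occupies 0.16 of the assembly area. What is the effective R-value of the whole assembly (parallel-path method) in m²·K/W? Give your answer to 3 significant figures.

U_eff = 0.84/4.59 + 0.16/1.58 = 0.183 + 0.1013 = 0.2843
R_eff = 1/U_eff = 3.518 m²·K/W

3.52 m²·K/W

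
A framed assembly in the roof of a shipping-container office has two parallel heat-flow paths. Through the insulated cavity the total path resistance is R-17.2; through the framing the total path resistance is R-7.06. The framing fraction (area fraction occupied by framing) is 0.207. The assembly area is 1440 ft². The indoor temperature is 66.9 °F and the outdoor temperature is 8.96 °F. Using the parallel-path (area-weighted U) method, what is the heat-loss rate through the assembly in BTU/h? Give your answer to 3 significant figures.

6290 BTU/h

U_eff = 0.793/17.2 + 0.207/7.06 = 0.0461 + 0.02932 = 0.07542
R_eff = 1/U_eff = 13.26 ft²·°F·h/BTU
Q = 1440 × (66.9 − 8.96) / 13.26 = 6293 BTU/h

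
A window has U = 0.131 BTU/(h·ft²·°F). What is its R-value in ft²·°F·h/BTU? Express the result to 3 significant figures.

7.63 ft²·°F·h/BTU

R = 1/U = 1/0.131 = 7.634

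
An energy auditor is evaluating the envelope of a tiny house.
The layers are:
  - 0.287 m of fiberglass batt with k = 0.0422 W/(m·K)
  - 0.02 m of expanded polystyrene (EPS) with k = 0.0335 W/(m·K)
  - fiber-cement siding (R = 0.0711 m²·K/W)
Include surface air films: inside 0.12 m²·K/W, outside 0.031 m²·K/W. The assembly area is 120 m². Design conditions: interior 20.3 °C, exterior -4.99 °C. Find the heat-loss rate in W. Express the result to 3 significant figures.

0.287/0.0422 = 6.801
0.02/0.0335 = 0.597
R_total = 0.12 + 6.801 + 0.597 + 0.0711 + 0.031 = 7.62 m²·K/W
Q = A·ΔT/R = 120 × (20.3 − (-4.99)) / 7.62 = 398.3 W

398 W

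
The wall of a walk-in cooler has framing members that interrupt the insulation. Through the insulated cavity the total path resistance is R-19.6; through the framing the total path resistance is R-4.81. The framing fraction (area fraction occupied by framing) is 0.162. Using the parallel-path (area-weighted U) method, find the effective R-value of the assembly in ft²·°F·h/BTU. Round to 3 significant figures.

13.1 ft²·°F·h/BTU

U_eff = 0.838/19.6 + 0.162/4.81 = 0.04276 + 0.03368 = 0.07643
R_eff = 1/U_eff = 13.08 ft²·°F·h/BTU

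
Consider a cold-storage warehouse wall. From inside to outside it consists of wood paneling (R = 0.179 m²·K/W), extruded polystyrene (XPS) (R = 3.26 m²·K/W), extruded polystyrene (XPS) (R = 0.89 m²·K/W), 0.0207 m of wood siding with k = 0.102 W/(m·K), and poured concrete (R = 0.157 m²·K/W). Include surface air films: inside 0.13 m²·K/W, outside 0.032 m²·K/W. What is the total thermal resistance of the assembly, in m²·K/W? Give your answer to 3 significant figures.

4.85 m²·K/W

0.0207/0.102 = 0.2029
R_total = 0.13 + 0.179 + 3.26 + 0.89 + 0.2029 + 0.157 + 0.032 = 4.851 m²·K/W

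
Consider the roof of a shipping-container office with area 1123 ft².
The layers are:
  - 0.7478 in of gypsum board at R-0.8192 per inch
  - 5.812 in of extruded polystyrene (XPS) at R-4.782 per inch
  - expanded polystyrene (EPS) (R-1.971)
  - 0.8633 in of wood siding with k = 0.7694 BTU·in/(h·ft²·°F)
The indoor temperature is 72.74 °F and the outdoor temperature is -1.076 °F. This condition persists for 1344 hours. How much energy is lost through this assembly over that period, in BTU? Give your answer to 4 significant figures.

0.7478 × 0.8192 = 0.6126
5.812 × 4.782 = 27.793
0.8633/0.7694 = 1.122
R_total = 0.6126 + 27.793 + 1.971 + 1.122 = 31.499 ft²·°F·h/BTU
Q = 1123 × (72.74 − (-1.076)) / 31.499 = 2631.7 BTU/h
E = 2631.7 × 1344 = 3537000 BTU

3537000 BTU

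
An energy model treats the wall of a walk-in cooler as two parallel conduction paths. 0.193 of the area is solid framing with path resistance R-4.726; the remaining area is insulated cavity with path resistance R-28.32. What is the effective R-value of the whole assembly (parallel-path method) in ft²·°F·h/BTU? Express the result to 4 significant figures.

U_eff = 0.807/28.32 + 0.193/4.726 = 0.028496 + 0.040838 = 0.069334
R_eff = 1/U_eff = 14.423 ft²·°F·h/BTU

14.42 ft²·°F·h/BTU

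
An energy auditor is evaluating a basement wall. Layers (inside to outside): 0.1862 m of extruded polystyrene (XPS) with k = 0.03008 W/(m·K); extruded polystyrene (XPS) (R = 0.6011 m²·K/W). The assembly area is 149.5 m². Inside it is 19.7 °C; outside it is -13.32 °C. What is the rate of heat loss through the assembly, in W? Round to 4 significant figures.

0.1862/0.03008 = 6.1902
R_total = 6.1902 + 0.6011 = 6.7913 m²·K/W
Q = A·ΔT/R = 149.5 × (19.7 − (-13.32)) / 6.7913 = 726.89 W

726.9 W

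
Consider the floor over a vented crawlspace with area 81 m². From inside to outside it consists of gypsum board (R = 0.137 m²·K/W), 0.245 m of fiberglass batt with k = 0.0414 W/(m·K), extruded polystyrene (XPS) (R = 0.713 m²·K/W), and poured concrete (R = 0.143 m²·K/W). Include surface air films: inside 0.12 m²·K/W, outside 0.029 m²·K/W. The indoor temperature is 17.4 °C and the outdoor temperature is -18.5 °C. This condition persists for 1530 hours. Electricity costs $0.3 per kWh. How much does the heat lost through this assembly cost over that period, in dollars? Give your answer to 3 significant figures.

189 dollars

0.245/0.0414 = 5.918
R_total = 0.12 + 0.137 + 5.918 + 0.713 + 0.143 + 0.029 = 7.06 m²·K/W
Q = 81 × (17.4 − (-18.5)) / 7.06 = 411.9 W
E = 411.9 W × 1530 h / 1000 = 630.2 kWh
Cost = 630.2 × 0.3 = $189.1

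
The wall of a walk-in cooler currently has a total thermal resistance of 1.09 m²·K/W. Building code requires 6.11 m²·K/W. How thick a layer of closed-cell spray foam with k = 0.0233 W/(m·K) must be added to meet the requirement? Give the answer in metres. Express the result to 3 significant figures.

0.117 m

ΔR = 6.11 − 1.09 = 5.02 m²·K/W
L = ΔR × k = 5.02 × 0.0233 = 0.117 m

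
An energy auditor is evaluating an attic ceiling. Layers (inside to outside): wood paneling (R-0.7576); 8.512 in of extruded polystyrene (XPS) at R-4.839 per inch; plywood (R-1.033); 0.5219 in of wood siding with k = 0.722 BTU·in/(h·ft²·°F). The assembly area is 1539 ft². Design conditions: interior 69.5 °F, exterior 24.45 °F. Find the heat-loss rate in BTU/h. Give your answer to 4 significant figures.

8.512 × 4.839 = 41.19
0.5219/0.722 = 0.72285
R_total = 0.7576 + 41.19 + 1.033 + 0.72285 = 43.703 ft²·°F·h/BTU
Q = A·ΔT/R = 1539 × (69.5 − 24.45) / 43.703 = 1586.4 BTU/h

1586 BTU/h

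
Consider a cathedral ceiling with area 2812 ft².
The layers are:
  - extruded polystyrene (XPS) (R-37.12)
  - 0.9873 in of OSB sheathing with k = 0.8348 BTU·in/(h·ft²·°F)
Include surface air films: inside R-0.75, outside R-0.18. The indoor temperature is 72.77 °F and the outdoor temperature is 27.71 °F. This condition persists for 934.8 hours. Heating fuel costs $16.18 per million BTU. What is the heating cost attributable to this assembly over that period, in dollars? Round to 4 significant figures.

0.9873/0.8348 = 1.1827
R_total = 0.75 + 37.12 + 1.1827 + 0.18 = 39.233 ft²·°F·h/BTU
Q = 2812 × (72.77 − 27.71) / 39.233 = 3229.7 BTU/h
E = 3229.7 × 934.8 = 3019100 BTU
Cost = 3019100/10⁶ × 16.18 = $48.849

48.85 dollars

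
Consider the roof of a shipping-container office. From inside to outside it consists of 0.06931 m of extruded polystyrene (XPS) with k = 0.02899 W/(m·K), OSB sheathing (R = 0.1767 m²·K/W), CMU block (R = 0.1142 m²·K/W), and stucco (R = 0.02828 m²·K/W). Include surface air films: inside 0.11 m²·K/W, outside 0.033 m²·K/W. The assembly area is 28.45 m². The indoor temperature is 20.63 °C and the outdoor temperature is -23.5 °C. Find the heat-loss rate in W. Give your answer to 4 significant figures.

0.06931/0.02899 = 2.3908
R_total = 0.11 + 2.3908 + 0.1767 + 0.1142 + 0.02828 + 0.033 = 2.853 m²·K/W
Q = A·ΔT/R = 28.45 × (20.63 − (-23.5)) / 2.853 = 440.06 W

440.1 W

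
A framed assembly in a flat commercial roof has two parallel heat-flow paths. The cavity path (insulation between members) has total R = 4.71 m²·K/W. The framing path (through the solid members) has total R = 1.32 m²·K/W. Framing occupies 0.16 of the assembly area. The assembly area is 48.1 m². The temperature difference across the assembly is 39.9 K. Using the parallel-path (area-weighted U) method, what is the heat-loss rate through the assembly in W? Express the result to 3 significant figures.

575 W

U_eff = 0.84/4.71 + 0.16/1.32 = 0.1783 + 0.1212 = 0.2996
R_eff = 1/U_eff = 3.338 m²·K/W
Q = 48.1 × 39.9 / 3.338 = 574.9 W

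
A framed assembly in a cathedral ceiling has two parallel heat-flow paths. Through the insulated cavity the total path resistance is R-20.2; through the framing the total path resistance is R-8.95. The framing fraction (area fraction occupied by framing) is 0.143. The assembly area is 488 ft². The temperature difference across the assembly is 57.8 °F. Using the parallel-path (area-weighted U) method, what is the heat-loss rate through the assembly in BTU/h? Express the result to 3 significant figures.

1650 BTU/h

U_eff = 0.857/20.2 + 0.143/8.95 = 0.04243 + 0.01598 = 0.0584
R_eff = 1/U_eff = 17.12 ft²·°F·h/BTU
Q = 488 × 57.8 / 17.12 = 1647 BTU/h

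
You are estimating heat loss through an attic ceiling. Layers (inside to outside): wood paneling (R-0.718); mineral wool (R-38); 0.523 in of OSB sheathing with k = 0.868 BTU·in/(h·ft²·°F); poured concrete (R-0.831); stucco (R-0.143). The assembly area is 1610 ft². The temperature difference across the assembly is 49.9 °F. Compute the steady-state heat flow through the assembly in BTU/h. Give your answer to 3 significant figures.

0.523/0.868 = 0.6025
R_total = 0.718 + 38 + 0.6025 + 0.831 + 0.143 = 40.29 ft²·°F·h/BTU
Q = A·ΔT/R = 1610 × 49.9 / 40.29 = 1994 BTU/h

1990 BTU/h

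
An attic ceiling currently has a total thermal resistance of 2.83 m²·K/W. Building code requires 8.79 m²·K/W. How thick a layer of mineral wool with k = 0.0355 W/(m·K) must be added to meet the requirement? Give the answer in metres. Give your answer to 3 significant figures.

ΔR = 8.79 − 2.83 = 5.96 m²·K/W
L = ΔR × k = 5.96 × 0.0355 = 0.2116 m

0.212 m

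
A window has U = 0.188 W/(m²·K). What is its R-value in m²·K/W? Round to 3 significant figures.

R = 1/U = 1/0.188 = 5.319

5.32 m²·K/W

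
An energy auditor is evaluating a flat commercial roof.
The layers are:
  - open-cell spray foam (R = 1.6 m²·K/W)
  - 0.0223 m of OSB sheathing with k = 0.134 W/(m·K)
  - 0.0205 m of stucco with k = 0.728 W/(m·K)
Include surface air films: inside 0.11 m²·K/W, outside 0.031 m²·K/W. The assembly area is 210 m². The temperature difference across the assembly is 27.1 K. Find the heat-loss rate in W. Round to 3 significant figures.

0.0223/0.134 = 0.1664
0.0205/0.728 = 0.02816
R_total = 0.11 + 1.6 + 0.1664 + 0.02816 + 0.031 = 1.936 m²·K/W
Q = A·ΔT/R = 210 × 27.1 / 1.936 = 2940 W

2940 W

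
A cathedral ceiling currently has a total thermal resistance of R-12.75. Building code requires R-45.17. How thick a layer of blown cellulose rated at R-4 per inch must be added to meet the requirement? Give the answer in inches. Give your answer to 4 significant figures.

ΔR = 45.17 − 12.75 = 32.42 ft²·°F·h/BTU
L = ΔR / (R/in) = 32.42/4 = 8.105 in

8.105 in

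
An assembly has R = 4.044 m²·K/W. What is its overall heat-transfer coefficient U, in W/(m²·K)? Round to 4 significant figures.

0.2473 W/(m²·K)

U = 1/R = 1/4.044 = 0.24728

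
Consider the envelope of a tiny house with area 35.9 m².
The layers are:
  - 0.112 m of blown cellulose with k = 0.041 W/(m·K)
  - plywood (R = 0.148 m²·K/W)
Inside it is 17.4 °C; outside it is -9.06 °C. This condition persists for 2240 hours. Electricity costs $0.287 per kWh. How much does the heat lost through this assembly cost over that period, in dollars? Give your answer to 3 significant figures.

0.112/0.041 = 2.732
R_total = 2.732 + 0.148 = 2.88 m²·K/W
Q = 35.9 × (17.4 − (-9.06)) / 2.88 = 329.9 W
E = 329.9 W × 2240 h / 1000 = 738.9 kWh
Cost = 738.9 × 0.287 = $212.1

212 dollars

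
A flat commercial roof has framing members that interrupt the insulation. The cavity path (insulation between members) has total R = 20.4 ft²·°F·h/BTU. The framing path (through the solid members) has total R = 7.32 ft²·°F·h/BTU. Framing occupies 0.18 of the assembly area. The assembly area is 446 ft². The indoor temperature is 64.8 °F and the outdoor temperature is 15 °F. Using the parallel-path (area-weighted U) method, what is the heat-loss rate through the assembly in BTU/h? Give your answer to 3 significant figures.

U_eff = 0.82/20.4 + 0.18/7.32 = 0.0402 + 0.02459 = 0.06479
R_eff = 1/U_eff = 15.44 ft²·°F·h/BTU
Q = 446 × (64.8 − 15) / 15.44 = 1439 BTU/h

1440 BTU/h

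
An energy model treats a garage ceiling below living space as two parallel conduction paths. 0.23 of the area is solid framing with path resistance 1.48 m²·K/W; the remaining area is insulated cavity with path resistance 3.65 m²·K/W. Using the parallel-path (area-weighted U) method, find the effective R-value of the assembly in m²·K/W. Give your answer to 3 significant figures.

U_eff = 0.77/3.65 + 0.23/1.48 = 0.211 + 0.1554 = 0.3664
R_eff = 1/U_eff = 2.73 m²·K/W

2.73 m²·K/W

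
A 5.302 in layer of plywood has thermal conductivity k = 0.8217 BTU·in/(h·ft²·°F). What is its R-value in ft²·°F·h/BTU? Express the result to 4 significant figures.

R = L/k = 5.302/0.8217 = 6.4525 ft²·°F·h/BTU

6.452 ft²·°F·h/BTU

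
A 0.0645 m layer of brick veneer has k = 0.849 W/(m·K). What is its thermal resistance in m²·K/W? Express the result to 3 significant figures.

R = L/k = 0.0645/0.849 = 0.07597 m²·K/W

0.0760 m²·K/W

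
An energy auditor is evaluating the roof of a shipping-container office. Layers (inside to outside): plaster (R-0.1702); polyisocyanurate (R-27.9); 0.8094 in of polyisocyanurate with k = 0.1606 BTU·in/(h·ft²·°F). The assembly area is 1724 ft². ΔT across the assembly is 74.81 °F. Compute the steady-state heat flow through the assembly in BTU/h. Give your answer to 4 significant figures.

3895 BTU/h

0.8094/0.1606 = 5.0399
R_total = 0.1702 + 27.9 + 5.0399 = 33.11 ft²·°F·h/BTU
Q = A·ΔT/R = 1724 × 74.81 / 33.11 = 3895.3 BTU/h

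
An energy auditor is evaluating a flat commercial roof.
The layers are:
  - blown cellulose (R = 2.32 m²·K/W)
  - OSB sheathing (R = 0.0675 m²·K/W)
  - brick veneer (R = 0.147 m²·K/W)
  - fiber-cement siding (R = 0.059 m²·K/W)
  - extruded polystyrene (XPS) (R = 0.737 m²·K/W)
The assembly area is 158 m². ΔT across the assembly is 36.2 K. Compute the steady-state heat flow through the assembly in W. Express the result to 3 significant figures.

R_total = 2.32 + 0.0675 + 0.147 + 0.059 + 0.737 = 3.33 m²·K/W
Q = A·ΔT/R = 158 × 36.2 / 3.33 = 1717 W

1720 W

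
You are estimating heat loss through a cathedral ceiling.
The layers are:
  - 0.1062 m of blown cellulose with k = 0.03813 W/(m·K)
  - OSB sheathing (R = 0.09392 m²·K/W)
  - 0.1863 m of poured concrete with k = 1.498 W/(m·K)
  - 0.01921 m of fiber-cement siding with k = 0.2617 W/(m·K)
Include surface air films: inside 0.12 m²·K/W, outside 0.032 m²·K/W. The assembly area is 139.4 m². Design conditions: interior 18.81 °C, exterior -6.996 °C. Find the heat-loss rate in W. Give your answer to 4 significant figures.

0.1062/0.03813 = 2.7852
0.1863/1.498 = 0.12437
0.01921/0.2617 = 0.073405
R_total = 0.12 + 2.7852 + 0.09392 + 0.12437 + 0.073405 + 0.032 = 3.2289 m²·K/W
Q = A·ΔT/R = 139.4 × (18.81 − (-6.996)) / 3.2289 = 1114.1 W

1114 W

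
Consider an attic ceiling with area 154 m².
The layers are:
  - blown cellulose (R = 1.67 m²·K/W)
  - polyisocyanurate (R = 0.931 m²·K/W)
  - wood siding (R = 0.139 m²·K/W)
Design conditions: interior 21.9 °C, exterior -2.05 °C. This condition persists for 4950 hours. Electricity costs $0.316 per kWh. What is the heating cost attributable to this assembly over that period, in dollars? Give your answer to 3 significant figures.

R_total = 1.67 + 0.931 + 0.139 = 2.74 m²·K/W
Q = 154 × (21.9 − (-2.05)) / 2.74 = 1346 W
E = 1346 W × 4950 h / 1000 = 6663 kWh
Cost = 6663 × 0.316 = $2106

2110 dollars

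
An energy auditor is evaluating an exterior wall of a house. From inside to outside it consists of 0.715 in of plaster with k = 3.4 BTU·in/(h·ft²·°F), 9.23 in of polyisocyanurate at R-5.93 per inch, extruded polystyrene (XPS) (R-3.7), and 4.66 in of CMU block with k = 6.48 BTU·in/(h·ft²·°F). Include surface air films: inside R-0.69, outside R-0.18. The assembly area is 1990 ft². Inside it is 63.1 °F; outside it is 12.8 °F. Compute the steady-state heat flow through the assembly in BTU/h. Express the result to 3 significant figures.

0.715/3.4 = 0.2103
9.23 × 5.93 = 54.73
4.66/6.48 = 0.7191
R_total = 0.69 + 0.2103 + 54.73 + 3.7 + 0.7191 + 0.18 = 60.23 ft²·°F·h/BTU
Q = A·ΔT/R = 1990 × (63.1 − 12.8) / 60.23 = 1662 BTU/h

1660 BTU/h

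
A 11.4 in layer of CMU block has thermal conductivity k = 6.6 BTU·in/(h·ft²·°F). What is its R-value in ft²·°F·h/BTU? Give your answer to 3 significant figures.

R = L/k = 11.4/6.6 = 1.727 ft²·°F·h/BTU

1.73 ft²·°F·h/BTU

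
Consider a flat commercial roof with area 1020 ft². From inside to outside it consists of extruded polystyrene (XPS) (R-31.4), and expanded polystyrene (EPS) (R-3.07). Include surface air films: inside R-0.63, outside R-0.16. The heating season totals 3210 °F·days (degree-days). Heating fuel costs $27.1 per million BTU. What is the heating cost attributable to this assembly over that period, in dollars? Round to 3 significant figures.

R_total = 0.63 + 31.4 + 3.07 + 0.16 = 35.26 ft²·°F·h/BTU
E = A × HDD × 24 / R = 1020 × 3210 × 24 / 35.26 = 2229000 BTU
Cost = 2229000/10⁶ × 27.1 = $60.4

60.4 dollars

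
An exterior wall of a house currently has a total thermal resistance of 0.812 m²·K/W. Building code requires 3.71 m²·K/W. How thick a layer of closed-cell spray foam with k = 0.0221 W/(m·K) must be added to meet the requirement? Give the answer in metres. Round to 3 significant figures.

0.0640 m

ΔR = 3.71 − 0.812 = 2.898 m²·K/W
L = ΔR × k = 2.898 × 0.0221 = 0.06405 m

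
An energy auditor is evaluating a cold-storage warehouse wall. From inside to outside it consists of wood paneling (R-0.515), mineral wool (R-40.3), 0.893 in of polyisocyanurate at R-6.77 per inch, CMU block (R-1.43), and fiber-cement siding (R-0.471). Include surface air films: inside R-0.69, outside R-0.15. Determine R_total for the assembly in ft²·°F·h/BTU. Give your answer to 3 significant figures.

0.893 × 6.77 = 6.046
R_total = 0.69 + 0.515 + 40.3 + 6.046 + 1.43 + 0.471 + 0.15 = 49.6 ft²·°F·h/BTU

49.6 ft²·°F·h/BTU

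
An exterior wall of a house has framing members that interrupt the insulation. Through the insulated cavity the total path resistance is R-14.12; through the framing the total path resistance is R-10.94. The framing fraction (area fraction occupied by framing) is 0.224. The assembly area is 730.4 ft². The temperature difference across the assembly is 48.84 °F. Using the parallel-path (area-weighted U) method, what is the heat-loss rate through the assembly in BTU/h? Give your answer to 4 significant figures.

U_eff = 0.776/14.12 + 0.224/10.94 = 0.054958 + 0.020475 = 0.075433
R_eff = 1/U_eff = 13.257 ft²·°F·h/BTU
Q = 730.4 × 48.84 / 13.257 = 2690.9 BTU/h

2691 BTU/h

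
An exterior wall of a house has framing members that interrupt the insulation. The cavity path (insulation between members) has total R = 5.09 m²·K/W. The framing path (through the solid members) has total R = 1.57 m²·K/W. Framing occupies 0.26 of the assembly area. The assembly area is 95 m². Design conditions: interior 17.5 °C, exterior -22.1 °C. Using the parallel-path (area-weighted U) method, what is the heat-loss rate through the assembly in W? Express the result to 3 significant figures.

U_eff = 0.74/5.09 + 0.26/1.57 = 0.1454 + 0.1656 = 0.311
R_eff = 1/U_eff = 3.216 m²·K/W
Q = 95 × (17.5 − (-22.1)) / 3.216 = 1170 W

1170 W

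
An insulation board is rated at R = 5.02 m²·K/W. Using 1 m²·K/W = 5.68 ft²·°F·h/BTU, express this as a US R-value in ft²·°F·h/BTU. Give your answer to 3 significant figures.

R_US = 5.02 × 5.68 = 28.51

28.5 ft²·°F·h/BTU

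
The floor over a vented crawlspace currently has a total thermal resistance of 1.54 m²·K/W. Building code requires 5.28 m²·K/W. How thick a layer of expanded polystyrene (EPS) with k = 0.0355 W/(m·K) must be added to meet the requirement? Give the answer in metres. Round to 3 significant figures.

0.133 m

ΔR = 5.28 − 1.54 = 3.74 m²·K/W
L = ΔR × k = 3.74 × 0.0355 = 0.1328 m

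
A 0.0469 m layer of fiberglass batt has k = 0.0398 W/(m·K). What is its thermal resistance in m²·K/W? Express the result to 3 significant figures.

1.18 m²·K/W

R = L/k = 0.0469/0.0398 = 1.178 m²·K/W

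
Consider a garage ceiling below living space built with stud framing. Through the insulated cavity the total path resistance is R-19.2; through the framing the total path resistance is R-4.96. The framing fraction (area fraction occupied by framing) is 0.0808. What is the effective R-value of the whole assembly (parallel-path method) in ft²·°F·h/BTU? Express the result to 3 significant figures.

15.6 ft²·°F·h/BTU

U_eff = 0.9192/19.2 + 0.0808/4.96 = 0.04788 + 0.01629 = 0.06417
R_eff = 1/U_eff = 15.58 ft²·°F·h/BTU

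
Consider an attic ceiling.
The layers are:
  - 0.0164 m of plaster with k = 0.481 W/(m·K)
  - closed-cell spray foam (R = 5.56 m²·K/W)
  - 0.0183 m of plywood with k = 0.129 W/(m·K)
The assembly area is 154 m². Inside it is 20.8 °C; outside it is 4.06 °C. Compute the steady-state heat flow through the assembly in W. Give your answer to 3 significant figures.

449 W

0.0164/0.481 = 0.0341
0.0183/0.129 = 0.1419
R_total = 0.0341 + 5.56 + 0.1419 = 5.736 m²·K/W
Q = A·ΔT/R = 154 × (20.8 − 4.06) / 5.736 = 449.4 W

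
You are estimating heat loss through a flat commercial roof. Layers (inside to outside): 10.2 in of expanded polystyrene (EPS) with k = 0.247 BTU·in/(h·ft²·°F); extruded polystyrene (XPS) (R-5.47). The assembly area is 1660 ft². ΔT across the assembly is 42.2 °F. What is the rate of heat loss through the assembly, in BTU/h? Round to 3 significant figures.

10.2/0.247 = 41.3
R_total = 41.3 + 5.47 = 46.77 ft²·°F·h/BTU
Q = A·ΔT/R = 1660 × 42.2 / 46.77 = 1498 BTU/h

1500 BTU/h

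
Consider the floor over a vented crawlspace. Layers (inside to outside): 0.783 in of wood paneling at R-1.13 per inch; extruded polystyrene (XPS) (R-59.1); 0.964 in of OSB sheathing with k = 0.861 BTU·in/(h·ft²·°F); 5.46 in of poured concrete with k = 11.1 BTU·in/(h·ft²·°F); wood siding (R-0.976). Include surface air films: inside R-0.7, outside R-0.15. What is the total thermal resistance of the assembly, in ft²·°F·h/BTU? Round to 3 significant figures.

63.4 ft²·°F·h/BTU

0.783 × 1.13 = 0.8848
0.964/0.861 = 1.12
5.46/11.1 = 0.4919
R_total = 0.7 + 0.8848 + 59.1 + 1.12 + 0.4919 + 0.976 + 0.15 = 63.42 ft²·°F·h/BTU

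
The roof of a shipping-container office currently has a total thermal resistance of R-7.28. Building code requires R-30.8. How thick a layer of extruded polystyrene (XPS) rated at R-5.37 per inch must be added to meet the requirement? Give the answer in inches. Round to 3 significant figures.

4.38 in

ΔR = 30.8 − 7.28 = 23.52 ft²·°F·h/BTU
L = ΔR / (R/in) = 23.52/5.37 = 4.38 in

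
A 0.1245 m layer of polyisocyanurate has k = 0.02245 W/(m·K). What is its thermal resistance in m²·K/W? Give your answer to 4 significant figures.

5.546 m²·K/W

R = L/k = 0.1245/0.02245 = 5.5457 m²·K/W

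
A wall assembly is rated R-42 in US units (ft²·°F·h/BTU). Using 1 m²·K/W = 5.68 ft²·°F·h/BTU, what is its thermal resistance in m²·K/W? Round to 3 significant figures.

7.39 m²·K/W

R_SI = 42/5.68 = 7.394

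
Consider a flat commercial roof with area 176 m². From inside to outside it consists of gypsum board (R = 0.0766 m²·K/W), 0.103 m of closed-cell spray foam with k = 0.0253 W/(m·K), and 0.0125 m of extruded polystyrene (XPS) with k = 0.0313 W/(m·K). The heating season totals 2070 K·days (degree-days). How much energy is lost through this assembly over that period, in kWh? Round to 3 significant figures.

0.103/0.0253 = 4.071
0.0125/0.0313 = 0.3994
R_total = 0.0766 + 4.071 + 0.3994 = 4.547 m²·K/W
E = A × HDD × 24 / R / 1000 = 176 × 2070 × 24 / 4.547 / 1000 = 1923 kWh

1920 kWh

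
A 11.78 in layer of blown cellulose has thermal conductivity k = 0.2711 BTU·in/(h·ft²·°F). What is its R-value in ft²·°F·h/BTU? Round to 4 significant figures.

43.45 ft²·°F·h/BTU

R = L/k = 11.78/0.2711 = 43.453 ft²·°F·h/BTU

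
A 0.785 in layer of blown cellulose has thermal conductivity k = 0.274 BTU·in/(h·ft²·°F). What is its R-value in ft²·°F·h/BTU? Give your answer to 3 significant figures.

2.86 ft²·°F·h/BTU

R = L/k = 0.785/0.274 = 2.865 ft²·°F·h/BTU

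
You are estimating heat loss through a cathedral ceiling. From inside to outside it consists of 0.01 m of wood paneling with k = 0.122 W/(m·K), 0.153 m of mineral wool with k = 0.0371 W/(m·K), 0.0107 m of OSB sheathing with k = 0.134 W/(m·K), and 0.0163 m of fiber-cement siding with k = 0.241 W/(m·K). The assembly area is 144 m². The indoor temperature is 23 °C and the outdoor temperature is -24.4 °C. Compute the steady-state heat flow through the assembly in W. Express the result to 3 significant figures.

1570 W

0.01/0.122 = 0.08197
0.153/0.0371 = 4.124
0.0107/0.134 = 0.07985
0.0163/0.241 = 0.06763
R_total = 0.08197 + 4.124 + 0.07985 + 0.06763 = 4.353 m²·K/W
Q = A·ΔT/R = 144 × (23 − (-24.4)) / 4.353 = 1568 W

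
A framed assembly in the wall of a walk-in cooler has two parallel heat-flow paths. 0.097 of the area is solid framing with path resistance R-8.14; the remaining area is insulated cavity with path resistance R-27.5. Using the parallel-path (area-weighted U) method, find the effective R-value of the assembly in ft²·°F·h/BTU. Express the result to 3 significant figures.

U_eff = 0.903/27.5 + 0.097/8.14 = 0.03284 + 0.01192 = 0.04475
R_eff = 1/U_eff = 22.34 ft²·°F·h/BTU

22.3 ft²·°F·h/BTU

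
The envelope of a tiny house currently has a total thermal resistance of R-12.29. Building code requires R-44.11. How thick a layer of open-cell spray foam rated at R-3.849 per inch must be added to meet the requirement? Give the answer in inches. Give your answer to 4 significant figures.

8.267 in

ΔR = 44.11 − 12.29 = 31.82 ft²·°F·h/BTU
L = ΔR / (R/in) = 31.82/3.849 = 8.2671 in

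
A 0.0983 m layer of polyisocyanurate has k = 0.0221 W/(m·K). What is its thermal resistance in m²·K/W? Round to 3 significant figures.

4.45 m²·K/W

R = L/k = 0.0983/0.0221 = 4.448 m²·K/W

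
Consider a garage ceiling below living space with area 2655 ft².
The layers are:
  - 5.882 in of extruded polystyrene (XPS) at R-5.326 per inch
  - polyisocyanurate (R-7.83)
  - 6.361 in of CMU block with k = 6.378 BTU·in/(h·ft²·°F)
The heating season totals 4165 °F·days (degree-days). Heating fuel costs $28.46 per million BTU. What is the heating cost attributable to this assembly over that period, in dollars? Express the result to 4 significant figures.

188.1 dollars

5.882 × 5.326 = 31.328
6.361/6.378 = 0.99733
R_total = 31.328 + 7.83 + 0.99733 = 40.155 ft²·°F·h/BTU
E = A × HDD × 24 / R = 2655 × 4165 × 24 / 40.155 = 6609300 BTU
Cost = 6609300/10⁶ × 28.46 = $188.1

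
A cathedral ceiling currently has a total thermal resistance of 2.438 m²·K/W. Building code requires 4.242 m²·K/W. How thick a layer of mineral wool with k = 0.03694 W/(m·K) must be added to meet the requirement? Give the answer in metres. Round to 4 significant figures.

0.06664 m

ΔR = 4.242 − 2.438 = 1.804 m²·K/W
L = ΔR × k = 1.804 × 0.03694 = 0.06664 m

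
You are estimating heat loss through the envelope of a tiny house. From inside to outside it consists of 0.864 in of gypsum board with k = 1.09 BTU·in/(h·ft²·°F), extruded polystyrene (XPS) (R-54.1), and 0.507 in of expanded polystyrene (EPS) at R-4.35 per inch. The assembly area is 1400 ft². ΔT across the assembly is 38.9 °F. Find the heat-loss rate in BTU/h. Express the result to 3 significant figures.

0.864/1.09 = 0.7927
0.507 × 4.35 = 2.205
R_total = 0.7927 + 54.1 + 2.205 = 57.1 ft²·°F·h/BTU
Q = A·ΔT/R = 1400 × 38.9 / 57.1 = 953.8 BTU/h

954 BTU/h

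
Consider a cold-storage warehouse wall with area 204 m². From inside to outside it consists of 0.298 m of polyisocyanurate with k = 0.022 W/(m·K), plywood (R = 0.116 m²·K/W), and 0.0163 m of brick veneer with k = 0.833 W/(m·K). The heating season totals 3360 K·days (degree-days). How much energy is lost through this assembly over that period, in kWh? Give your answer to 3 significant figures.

1200 kWh

0.298/0.022 = 13.55
0.0163/0.833 = 0.01957
R_total = 13.55 + 0.116 + 0.01957 = 13.68 m²·K/W
E = A × HDD × 24 / R / 1000 = 204 × 3360 × 24 / 13.68 / 1000 = 1202 kWh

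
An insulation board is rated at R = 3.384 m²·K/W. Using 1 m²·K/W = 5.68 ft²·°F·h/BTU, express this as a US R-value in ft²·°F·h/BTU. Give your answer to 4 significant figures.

R_US = 3.384 × 5.68 = 19.221

19.22 ft²·°F·h/BTU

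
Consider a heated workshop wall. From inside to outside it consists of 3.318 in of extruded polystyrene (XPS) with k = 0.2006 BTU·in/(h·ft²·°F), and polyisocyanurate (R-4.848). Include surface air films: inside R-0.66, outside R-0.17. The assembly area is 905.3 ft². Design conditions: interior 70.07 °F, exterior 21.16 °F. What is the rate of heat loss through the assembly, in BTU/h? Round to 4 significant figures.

3.318/0.2006 = 16.54
R_total = 0.66 + 16.54 + 4.848 + 0.17 = 22.218 ft²·°F·h/BTU
Q = A·ΔT/R = 905.3 × (70.07 − 21.16) / 22.218 = 1992.9 BTU/h

1993 BTU/h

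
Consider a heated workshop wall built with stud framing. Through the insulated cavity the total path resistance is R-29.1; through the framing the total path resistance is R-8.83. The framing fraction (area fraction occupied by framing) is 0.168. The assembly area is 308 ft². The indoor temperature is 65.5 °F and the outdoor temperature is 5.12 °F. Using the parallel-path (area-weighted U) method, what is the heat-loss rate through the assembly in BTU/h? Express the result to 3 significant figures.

886 BTU/h

U_eff = 0.832/29.1 + 0.168/8.83 = 0.02859 + 0.01903 = 0.04762
R_eff = 1/U_eff = 21 ft²·°F·h/BTU
Q = 308 × (65.5 − 5.12) / 21 = 885.5 BTU/h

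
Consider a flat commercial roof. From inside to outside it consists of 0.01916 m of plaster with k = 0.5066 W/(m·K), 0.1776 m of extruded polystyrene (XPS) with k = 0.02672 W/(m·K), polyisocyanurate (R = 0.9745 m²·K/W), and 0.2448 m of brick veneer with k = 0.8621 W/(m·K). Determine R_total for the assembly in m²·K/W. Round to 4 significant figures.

7.943 m²·K/W

0.01916/0.5066 = 0.037821
0.1776/0.02672 = 6.6467
0.2448/0.8621 = 0.28396
R_total = 0.037821 + 6.6467 + 0.9745 + 0.28396 = 7.943 m²·K/W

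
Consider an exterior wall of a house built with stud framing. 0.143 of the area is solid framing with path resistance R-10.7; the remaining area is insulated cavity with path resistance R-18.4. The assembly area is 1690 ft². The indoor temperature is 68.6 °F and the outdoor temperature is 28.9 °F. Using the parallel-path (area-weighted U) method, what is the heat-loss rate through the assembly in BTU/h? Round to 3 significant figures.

U_eff = 0.857/18.4 + 0.143/10.7 = 0.04658 + 0.01336 = 0.05994
R_eff = 1/U_eff = 16.68 ft²·°F·h/BTU
Q = 1690 × (68.6 − 28.9) / 16.68 = 4022 BTU/h

4020 BTU/h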